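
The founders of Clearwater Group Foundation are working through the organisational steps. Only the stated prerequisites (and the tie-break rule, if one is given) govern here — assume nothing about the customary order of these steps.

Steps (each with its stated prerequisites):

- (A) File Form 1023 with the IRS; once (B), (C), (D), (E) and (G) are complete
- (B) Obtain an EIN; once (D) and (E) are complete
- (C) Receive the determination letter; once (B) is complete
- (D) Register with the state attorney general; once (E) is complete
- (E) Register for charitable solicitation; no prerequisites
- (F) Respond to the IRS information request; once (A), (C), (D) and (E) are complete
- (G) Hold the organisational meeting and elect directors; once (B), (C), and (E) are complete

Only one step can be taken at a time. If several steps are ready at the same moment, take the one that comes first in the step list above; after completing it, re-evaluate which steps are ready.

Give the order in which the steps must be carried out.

(E) (D) (B) (C) (G) (A) (F)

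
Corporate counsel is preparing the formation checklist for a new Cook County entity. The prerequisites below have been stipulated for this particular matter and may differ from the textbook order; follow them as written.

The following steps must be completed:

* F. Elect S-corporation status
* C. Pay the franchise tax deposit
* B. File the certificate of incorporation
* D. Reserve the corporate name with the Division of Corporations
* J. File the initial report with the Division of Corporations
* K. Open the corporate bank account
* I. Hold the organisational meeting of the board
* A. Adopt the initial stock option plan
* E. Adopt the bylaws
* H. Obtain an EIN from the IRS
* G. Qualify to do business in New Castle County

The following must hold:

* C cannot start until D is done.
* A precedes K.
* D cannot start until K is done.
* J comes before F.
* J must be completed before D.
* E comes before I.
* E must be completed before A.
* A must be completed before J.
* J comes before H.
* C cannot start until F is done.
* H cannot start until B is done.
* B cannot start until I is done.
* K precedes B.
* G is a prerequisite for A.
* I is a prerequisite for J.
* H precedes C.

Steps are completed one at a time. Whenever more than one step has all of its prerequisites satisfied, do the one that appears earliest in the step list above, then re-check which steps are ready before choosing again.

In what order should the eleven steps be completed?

E, I, G, A, J, F, K, B, D, H, C

Nothing is required for E and G. E is listed earlier → E first.
I and G are both available; I is listed earlier → I.
Next only G has its prerequisites met → G.
Next only A has its prerequisites met → A.
J and K are both available; J is listed earlier → J.
F now also ready, so the ready set is {F, K}; F is listed earlier → F.
K needed A, now all done → K.
Ready: B and D. B is listed earlier → B.
Ready: D and H. D is listed earlier → D.
H is the only step now ready → H.
C is the only step now ready → C.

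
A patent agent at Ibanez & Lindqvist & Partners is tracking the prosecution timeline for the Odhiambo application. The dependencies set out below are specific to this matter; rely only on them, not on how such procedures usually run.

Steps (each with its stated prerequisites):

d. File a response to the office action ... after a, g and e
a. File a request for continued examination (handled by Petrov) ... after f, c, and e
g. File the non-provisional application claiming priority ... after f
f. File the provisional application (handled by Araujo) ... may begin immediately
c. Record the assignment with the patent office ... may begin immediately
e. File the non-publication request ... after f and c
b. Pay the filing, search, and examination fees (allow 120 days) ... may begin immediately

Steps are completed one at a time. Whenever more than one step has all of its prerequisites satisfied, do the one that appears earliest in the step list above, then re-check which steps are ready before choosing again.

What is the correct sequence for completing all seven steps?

f, g, c, e, a, d, b

Nothing is required for f, c and b. f is listed earlier → f first.
g now also ready, so the ready set is {g, c, b}; g is listed earlier → g.
c and b are both available; c is listed earlier → c.
e and b are both available; e is listed earlier → e.
a now also ready, so the ready set is {a, b}; a is listed earlier → a.
Now d and b have their prerequisites met. d is listed earlier, so d next.
b is the only step now ready → b.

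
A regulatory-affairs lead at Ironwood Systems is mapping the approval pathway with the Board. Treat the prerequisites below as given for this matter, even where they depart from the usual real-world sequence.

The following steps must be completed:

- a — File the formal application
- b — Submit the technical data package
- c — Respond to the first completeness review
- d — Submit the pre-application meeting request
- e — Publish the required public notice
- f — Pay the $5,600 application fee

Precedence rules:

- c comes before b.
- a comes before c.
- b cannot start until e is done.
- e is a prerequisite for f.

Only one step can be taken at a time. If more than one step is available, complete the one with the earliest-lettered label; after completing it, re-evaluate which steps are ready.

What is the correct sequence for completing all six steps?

a → c → d → e → b → f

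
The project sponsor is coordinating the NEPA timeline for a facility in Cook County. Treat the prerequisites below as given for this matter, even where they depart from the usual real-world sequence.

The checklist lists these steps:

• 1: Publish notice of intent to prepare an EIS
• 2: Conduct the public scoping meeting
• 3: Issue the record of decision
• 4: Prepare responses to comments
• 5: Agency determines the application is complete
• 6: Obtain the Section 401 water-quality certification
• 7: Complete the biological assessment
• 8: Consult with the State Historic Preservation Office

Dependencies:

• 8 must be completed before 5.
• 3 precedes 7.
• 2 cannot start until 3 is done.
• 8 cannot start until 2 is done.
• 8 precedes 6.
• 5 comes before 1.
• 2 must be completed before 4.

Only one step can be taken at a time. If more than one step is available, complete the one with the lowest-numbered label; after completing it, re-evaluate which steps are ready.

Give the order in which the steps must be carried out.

3, 2, 4, 7, 8, 5, 1, 6

3 is the only step with nothing outstanding, so it goes first.
Now 2 and 7 have their prerequisites met. 2 has the earlier label, so 2 next.
4, 7 and 8 are all available; 4 has the earlier label → 4.
Ready: 7 and 8. 7 has the earlier label → 7.
8 needed 2, now all done → 8.
Ready: 5 and 6. 5 has the earlier label → 5.
Ready: 1 and 6. 1 has the earlier label → 1.
6 needed 8, now all done → 6.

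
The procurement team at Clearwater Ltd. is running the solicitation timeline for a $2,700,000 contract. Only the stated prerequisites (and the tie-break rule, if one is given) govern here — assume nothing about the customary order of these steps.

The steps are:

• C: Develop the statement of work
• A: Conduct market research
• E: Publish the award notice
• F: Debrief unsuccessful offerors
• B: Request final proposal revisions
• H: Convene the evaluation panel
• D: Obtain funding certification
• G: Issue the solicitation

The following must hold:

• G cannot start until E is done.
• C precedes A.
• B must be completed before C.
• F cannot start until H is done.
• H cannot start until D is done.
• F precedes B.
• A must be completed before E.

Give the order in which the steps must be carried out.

D H F B C A E G

Only D has no prerequisites, so it is first.
H needed D, now all done → H.
Next only F has its prerequisites met → F.
That leaves B as the only ready step → B.
C is the only step now ready → C.
That leaves A as the only ready step → A.
Next only E has its prerequisites met → E.
G needed E, now all done → G.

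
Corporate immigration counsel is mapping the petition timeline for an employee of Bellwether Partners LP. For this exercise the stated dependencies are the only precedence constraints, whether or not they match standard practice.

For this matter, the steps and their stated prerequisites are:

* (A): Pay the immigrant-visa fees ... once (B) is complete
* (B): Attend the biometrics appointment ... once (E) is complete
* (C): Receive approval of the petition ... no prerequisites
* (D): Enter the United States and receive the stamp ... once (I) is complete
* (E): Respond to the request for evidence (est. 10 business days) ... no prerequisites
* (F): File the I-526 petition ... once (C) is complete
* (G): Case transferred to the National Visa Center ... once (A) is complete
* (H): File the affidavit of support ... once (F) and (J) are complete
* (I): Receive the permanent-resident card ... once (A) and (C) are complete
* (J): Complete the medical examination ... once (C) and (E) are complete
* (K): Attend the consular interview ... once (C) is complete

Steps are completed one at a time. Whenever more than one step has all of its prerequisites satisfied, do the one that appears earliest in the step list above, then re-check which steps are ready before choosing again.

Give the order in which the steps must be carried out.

(C) and (E) have no prerequisites; (C) is listed earlier, so (C) is first.
(E), (F) and (K) are all available; (E) is listed earlier → (E).
Now (B), (F), (J) and (K) have their prerequisites met. (B) is listed earlier, so (B) next.
(A) now also ready, so the ready set is {(A), (F), (J), (K)}; (A) is listed earlier → (A).
(G) and (I) now also ready, so the ready set is {(F), (G), (I), (J), (K)}; (F) is listed earlier → (F).
Now (G), (I), (J) and (K) have their prerequisites met. (G) is listed earlier, so (G) next.
Ready: (I), (J) and (K). (I) is listed earlier → (I).
(D) now also ready, so the ready set is {(D), (J), (K)}; (D) is listed earlier → (D).
(J) and (K) are both available; (J) is listed earlier → (J).
Now (H) and (K) have their prerequisites met. (H) is listed earlier, so (H) next.
(K) is the only step now ready → (K).

(C), (E), (B), (A), (F), (G), (I), (D), (J), (H), (K)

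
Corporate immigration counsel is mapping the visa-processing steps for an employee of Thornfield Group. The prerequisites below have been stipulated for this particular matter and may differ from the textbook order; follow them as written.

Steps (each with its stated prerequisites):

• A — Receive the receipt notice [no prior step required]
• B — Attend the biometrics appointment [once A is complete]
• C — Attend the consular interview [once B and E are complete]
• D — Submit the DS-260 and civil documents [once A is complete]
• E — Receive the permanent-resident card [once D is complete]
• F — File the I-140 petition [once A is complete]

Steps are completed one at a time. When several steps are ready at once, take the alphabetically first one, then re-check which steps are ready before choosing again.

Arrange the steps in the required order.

A, B, D, E, C, F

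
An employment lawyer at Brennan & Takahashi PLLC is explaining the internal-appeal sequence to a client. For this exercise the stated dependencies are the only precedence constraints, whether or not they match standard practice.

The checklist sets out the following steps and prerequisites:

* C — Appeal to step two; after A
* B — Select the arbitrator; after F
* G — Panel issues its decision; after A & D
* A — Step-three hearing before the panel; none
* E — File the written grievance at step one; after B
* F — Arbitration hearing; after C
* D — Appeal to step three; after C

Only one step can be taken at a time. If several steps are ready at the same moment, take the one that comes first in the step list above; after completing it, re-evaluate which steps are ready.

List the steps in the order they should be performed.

A is the only step with nothing outstanding, so it goes first.
C is the only step now ready → C.
Now F and D have their prerequisites met. F is listed earlier, so F next.
Now B and D have their prerequisites met. B is listed earlier, so B next.
Now E and D have their prerequisites met. E is listed earlier, so E next.
Next only D has its prerequisites met → D.
G needed A and D, now all done → G.

A C F B E D G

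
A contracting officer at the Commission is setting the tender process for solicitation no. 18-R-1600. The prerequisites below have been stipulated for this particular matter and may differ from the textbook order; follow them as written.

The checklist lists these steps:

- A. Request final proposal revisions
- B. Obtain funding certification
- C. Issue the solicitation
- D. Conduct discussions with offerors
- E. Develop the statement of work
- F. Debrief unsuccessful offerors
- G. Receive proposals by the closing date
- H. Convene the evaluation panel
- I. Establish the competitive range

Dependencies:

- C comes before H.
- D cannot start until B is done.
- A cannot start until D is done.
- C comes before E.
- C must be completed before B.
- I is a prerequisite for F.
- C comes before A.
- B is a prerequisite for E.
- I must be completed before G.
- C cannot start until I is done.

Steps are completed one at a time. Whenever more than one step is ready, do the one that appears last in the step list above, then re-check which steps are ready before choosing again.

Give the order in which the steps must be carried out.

I, G, F, C, H, B, E, D, A

I has no prerequisites → I first.
Ready: G, F and C. G is listed later → G.
Ready: F and C. F is listed later → F.
Next only C has its prerequisites met → C.
Now H and B have their prerequisites met. H is listed later, so H next.
B needed C, now all done → B.
Now E and D have their prerequisites met. E is listed later, so E next.
Next only D has its prerequisites met → D.
Next only A has its prerequisites met → A.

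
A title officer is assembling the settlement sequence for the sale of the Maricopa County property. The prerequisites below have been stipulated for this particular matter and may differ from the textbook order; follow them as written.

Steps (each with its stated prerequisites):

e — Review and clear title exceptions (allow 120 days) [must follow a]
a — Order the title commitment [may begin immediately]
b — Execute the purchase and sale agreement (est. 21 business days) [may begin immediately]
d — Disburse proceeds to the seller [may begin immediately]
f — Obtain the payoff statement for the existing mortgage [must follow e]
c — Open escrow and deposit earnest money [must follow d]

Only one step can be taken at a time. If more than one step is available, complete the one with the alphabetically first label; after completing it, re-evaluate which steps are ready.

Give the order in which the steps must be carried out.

Nothing is required for a, b and d. a has the earlier label → a first.
Now b, d and e have their prerequisites met. b has the earlier label, so b next.
Now d and e have their prerequisites met. d has the earlier label, so d next.
Now c and e have their prerequisites met. c has the earlier label, so c next.
e is the only step now ready → e.
f needed e, now all done → f.

a, b, d, c, e, f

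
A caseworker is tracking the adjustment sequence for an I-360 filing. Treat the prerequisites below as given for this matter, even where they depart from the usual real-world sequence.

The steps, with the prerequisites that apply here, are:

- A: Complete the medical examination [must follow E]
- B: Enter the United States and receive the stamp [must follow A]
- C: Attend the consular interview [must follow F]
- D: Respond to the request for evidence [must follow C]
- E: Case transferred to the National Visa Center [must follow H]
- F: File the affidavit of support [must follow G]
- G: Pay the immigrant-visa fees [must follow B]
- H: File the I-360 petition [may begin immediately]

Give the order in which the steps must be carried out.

H has no prerequisites → H first.
E needed H, now all done → E.
A is the only step now ready → A.
B needed A, now all done → B.
G needed B, now all done → G.
That leaves F as the only ready step → F.
C is the only step now ready → C.
Next only D has its prerequisites met → D.

H E A B G F C D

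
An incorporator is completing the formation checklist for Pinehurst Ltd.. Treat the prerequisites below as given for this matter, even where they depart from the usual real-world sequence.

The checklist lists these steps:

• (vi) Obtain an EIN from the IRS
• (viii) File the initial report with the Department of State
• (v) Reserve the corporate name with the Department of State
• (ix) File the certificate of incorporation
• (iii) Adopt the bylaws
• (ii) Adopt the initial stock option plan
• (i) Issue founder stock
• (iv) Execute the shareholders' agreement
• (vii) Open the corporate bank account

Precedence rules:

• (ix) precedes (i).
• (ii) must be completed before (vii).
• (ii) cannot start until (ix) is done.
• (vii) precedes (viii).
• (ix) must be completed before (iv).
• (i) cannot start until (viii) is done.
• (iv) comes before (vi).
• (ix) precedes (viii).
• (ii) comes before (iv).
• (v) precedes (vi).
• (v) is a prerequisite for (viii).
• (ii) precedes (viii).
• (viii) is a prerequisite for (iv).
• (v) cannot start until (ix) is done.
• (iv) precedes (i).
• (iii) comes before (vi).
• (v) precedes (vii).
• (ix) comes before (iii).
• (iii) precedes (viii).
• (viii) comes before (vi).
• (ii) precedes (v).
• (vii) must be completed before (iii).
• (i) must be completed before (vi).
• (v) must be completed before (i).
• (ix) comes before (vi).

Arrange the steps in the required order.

(ix), (ii), (v), (vii), (iii), (viii), (iv), (i), (vi)

(ix) is the only step with nothing outstanding, so it goes first.
(ii) needed (ix), now all done → (ii).
Next only (v) has its prerequisites met → (v).
Next only (vii) has its prerequisites met → (vii).
(iii) is the only step now ready → (iii).
(viii) needed (v), (ix), (iii), (ii) and (vii), now all done → (viii).
That leaves (iv) as the only ready step → (iv).
Next only (i) has its prerequisites met → (i).
Next only (vi) has its prerequisites met → (vi).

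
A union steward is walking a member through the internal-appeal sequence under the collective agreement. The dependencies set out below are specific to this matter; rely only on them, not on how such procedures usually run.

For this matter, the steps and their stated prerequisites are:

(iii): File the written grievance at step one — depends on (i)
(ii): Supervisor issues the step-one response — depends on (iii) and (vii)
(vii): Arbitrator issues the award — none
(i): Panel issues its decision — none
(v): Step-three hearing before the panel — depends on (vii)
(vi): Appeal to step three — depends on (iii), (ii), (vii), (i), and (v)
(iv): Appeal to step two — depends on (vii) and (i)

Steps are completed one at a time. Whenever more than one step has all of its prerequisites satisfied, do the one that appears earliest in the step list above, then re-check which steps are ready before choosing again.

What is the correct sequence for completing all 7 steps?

(vii) → (i) → (iii) → (ii) → (v) → (vi) → (iv)

Nothing is required for (vii) and (i). (vii) is listed earlier → (vii) first.
Ready: (i) and (v). (i) is listed earlier → (i).
Now (iii), (v) and (iv) have their prerequisites met. (iii) is listed earlier, so (iii) next.
Now (ii), (v) and (iv) have their prerequisites met. (ii) is listed earlier, so (ii) next.
Now (v) and (iv) have their prerequisites met. (v) is listed earlier, so (v) next.
(vi) now also ready, so the ready set is {(vi), (iv)}; (vi) is listed earlier → (vi).
(iv) needed (vii) and (i), now all done → (iv).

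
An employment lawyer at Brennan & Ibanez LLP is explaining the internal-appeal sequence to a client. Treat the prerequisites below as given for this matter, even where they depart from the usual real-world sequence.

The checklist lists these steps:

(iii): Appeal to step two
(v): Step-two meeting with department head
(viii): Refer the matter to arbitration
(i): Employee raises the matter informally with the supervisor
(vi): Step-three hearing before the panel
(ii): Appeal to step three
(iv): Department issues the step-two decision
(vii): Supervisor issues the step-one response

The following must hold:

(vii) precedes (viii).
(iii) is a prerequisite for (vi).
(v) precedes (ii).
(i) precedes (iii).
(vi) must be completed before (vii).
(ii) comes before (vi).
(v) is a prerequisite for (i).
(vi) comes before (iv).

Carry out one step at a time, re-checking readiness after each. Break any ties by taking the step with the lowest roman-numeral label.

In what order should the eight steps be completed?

Only (v) has no prerequisites, so it is first.
Now (i) and (ii) have their prerequisites met. (i) has the earlier label, so (i) next.
(iii) now also ready, so the ready set is {(ii), (iii)}; (ii) has the earlier label → (ii).
That leaves (iii) as the only ready step → (iii).
(vi) needed (ii) and (iii), now all done → (vi).
Ready: (iv) and (vii). (iv) has the earlier label → (iv).
(vii) needed (vi), now all done → (vii).
Next only (viii) has its prerequisites met → (viii).

(v), (i), (ii), (iii), (vi), (iv), (vii), (viii)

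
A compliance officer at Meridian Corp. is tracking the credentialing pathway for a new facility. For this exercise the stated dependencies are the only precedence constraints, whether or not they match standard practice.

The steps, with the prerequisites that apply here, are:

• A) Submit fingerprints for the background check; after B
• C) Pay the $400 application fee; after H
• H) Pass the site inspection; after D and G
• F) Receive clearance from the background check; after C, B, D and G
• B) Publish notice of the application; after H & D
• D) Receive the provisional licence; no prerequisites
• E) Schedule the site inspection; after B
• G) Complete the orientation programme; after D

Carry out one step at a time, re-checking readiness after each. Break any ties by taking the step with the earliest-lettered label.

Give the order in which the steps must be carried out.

Only D has no prerequisites, so it is first.
G is the only step now ready → G.
H needed D and G, now all done → H.
Ready: B and C. B has the earlier label → B.
A and E now also ready, so the ready set is {A, C, E}; A has the earlier label → A.
C and E are both available; C has the earlier label → C.
Now E and F have their prerequisites met. E has the earlier label, so E next.
That leaves F as the only ready step → F.

D, G, H, B, A, C, E, F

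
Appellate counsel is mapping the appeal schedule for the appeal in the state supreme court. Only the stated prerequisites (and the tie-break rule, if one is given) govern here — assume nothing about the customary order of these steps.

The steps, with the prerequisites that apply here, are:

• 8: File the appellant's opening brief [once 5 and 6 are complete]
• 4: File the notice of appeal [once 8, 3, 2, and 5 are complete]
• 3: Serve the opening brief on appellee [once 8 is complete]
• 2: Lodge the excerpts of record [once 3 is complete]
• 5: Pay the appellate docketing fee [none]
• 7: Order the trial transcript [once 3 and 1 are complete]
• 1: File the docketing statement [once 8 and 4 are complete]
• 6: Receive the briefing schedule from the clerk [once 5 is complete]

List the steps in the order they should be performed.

5 is the only step with nothing outstanding, so it goes first.
Next only 6 has its prerequisites met → 6.
8 needed 5 and 6, now all done → 8.
3 is the only step now ready → 3.
That leaves 2 as the only ready step → 2.
That leaves 4 as the only ready step → 4.
Next only 1 has its prerequisites met → 1.
That leaves 7 as the only ready step → 7.

5, 6, 8, 3, 2, 4, 1, 7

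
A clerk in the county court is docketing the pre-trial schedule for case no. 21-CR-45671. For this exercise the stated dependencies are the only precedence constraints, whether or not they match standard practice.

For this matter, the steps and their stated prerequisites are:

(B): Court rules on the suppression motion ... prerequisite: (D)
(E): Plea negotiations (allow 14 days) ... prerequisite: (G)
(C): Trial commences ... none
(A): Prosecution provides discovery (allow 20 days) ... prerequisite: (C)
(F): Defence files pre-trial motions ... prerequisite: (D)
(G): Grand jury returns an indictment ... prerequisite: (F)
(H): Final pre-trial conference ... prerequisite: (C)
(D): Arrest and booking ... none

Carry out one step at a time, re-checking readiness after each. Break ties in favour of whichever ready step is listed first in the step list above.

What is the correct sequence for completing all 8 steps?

(C) (A) (H) (D) (B) (F) (G) (E)

(C) and (D) have no prerequisites; (C) is listed earlier, so (C) is first.
(A), (H) and (D) are all available; (A) is listed earlier → (A).
(H) and (D) are both available; (H) is listed earlier → (H).
That leaves (D) as the only ready step → (D).
Ready: (B) and (F). (B) is listed earlier → (B).
(F) needed (D), now all done → (F).
That leaves (G) as the only ready step → (G).
Next only (E) has its prerequisites met → (E).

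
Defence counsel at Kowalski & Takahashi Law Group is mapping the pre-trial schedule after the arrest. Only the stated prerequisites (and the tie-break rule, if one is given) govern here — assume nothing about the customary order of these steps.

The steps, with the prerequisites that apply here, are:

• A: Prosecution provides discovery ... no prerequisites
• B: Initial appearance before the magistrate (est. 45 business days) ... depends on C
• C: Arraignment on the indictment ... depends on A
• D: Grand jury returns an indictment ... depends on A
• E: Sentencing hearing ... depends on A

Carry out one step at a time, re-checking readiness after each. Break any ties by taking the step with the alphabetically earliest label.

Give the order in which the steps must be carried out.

Only A has no prerequisites, so it is first.
Ready: C, D and E. C has the earlier label → C.
B, D and E are all available; B has the earlier label → B.
Now D and E have their prerequisites met. D has the earlier label, so D next.
E needed A, now all done → E.

A, C, B, D, E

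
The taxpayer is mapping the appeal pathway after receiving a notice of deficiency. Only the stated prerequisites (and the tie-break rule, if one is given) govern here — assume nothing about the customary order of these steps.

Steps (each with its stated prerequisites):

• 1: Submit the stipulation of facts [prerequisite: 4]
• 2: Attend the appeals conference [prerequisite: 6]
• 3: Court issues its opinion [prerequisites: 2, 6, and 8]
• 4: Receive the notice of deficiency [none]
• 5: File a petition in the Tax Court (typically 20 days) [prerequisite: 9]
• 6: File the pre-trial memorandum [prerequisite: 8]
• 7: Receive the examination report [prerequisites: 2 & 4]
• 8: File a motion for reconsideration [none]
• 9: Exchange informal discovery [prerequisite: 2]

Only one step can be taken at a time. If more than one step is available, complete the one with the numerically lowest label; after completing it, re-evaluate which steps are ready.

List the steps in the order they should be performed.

4, 1, 8, 6, 2, 3, 7, 9, 5

4 and 8 have no prerequisites; 4 has the earlier label, so 4 is first.
Now 1 and 8 have their prerequisites met. 1 has the earlier label, so 1 next.
That leaves 8 as the only ready step → 8.
6 is the only step now ready → 6.
2 needed 6, now all done → 2.
Now 3, 7 and 9 have their prerequisites met. 3 has the earlier label, so 3 next.
Now 7 and 9 have their prerequisites met. 7 has the earlier label, so 7 next.
Next only 9 has its prerequisites met → 9.
5 needed 9, now all done → 5.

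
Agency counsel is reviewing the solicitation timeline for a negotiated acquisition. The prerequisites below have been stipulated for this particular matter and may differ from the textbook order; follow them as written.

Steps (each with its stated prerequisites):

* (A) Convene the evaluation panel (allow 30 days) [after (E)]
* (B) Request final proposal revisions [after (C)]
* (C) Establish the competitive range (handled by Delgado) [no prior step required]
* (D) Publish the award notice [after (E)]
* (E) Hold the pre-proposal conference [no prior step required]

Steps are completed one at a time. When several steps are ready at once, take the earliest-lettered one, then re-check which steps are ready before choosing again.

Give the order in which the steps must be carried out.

(C) and (E) have no prerequisites; (C) has the earlier label, so (C) is first.
Ready: (B) and (E). (B) has the earlier label → (B).
That leaves (E) as the only ready step → (E).
Now (A) and (D) have their prerequisites met. (A) has the earlier label, so (A) next.
That leaves (D) as the only ready step → (D).

(C) (B) (E) (A) (D)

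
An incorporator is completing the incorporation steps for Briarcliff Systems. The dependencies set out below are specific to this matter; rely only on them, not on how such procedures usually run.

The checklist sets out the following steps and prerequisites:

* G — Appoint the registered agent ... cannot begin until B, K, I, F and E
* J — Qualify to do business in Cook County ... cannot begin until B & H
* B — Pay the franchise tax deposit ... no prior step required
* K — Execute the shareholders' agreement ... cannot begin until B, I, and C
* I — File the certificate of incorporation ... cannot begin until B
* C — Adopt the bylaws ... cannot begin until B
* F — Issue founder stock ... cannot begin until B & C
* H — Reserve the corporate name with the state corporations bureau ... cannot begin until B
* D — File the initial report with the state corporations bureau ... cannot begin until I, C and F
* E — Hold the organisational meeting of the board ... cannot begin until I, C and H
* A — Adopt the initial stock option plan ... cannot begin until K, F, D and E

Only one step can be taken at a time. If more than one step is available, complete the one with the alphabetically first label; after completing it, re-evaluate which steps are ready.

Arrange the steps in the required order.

B C F H I D E J K A G

Only B has no prerequisites, so it is first.
Ready: C, H and I. C has the earlier label → C.
Now F, H and I have their prerequisites met. F has the earlier label, so F next.
H and I are both available; H has the earlier label → H.
J now also ready, so the ready set is {I, J}; I has the earlier label → I.
D, E, J and K are all available; D has the earlier label → D.
Ready: E, J and K. E has the earlier label → E.
Ready: J and K. J has the earlier label → J.
That leaves K as the only ready step → K.
Ready: A and G. A has the earlier label → A.
Next only G has its prerequisites met → G.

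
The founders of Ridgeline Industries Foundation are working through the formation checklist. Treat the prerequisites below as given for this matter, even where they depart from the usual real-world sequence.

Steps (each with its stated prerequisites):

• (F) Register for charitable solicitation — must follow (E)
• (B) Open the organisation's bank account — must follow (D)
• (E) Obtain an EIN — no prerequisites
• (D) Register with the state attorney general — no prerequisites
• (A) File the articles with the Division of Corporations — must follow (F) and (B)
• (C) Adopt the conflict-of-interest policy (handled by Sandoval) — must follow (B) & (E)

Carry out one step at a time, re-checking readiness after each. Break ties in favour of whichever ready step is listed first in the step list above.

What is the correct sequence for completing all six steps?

(E) and (D) have no prerequisites; (E) is listed earlier, so (E) is first.
(F) now also ready, so the ready set is {(F), (D)}; (F) is listed earlier → (F).
(D) is the only step now ready → (D).
(B) needed (D), now all done → (B).
Ready: (A) and (C). (A) is listed earlier → (A).
Next only (C) has its prerequisites met → (C).

(E) (F) (D) (B) (A) (C)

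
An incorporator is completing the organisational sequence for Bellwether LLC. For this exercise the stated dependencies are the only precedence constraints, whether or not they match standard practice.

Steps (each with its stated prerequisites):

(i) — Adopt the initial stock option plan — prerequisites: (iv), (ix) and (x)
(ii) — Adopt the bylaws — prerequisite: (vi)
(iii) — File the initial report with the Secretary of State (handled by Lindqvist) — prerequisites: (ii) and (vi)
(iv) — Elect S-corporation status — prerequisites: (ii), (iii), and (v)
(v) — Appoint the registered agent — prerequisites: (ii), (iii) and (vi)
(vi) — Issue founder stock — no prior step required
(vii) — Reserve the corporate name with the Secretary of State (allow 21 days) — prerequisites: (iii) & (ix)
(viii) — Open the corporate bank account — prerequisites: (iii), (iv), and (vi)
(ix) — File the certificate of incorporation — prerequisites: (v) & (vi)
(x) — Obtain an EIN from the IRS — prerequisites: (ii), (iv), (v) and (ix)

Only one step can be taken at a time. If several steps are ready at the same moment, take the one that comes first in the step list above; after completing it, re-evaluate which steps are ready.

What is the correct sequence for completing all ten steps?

(vi), (ii), (iii), (v), (iv), (viii), (ix), (vii), (x), (i)

(vi) is the only step with nothing outstanding, so it goes first.
Next only (ii) has its prerequisites met → (ii).
(iii) needed (ii) and (vi), now all done → (iii).
(v) is the only step now ready → (v).
(iv) and (ix) are both available; (iv) is listed earlier → (iv).
Now (viii) and (ix) have their prerequisites met. (viii) is listed earlier, so (viii) next.
(ix) is the only step now ready → (ix).
Ready: (vii) and (x). (vii) is listed earlier → (vii).
(x) is the only step now ready → (x).
That leaves (i) as the only ready step → (i).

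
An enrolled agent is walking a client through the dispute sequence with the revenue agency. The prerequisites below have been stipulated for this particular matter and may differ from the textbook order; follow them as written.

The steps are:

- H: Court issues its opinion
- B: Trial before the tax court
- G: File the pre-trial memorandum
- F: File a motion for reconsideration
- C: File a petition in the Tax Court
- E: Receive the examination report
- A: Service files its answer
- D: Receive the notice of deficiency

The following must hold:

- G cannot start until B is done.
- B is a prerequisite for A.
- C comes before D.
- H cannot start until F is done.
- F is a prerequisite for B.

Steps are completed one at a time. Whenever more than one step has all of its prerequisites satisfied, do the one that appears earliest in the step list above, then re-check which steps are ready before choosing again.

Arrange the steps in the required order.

F, H, B, G, C, E, A, D

Nothing is required for F, C and E. F is listed earlier → F first.
H and B now also ready, so the ready set is {H, B, C, E}; H is listed earlier → H.
B, C and E are all available; B is listed earlier → B.
G and A now also ready, so the ready set is {G, C, E, A}; G is listed earlier → G.
Ready: C, E and A. C is listed earlier → C.
D now also ready, so the ready set is {E, A, D}; E is listed earlier → E.
A and D are both available; A is listed earlier → A.
That leaves D as the only ready step → D.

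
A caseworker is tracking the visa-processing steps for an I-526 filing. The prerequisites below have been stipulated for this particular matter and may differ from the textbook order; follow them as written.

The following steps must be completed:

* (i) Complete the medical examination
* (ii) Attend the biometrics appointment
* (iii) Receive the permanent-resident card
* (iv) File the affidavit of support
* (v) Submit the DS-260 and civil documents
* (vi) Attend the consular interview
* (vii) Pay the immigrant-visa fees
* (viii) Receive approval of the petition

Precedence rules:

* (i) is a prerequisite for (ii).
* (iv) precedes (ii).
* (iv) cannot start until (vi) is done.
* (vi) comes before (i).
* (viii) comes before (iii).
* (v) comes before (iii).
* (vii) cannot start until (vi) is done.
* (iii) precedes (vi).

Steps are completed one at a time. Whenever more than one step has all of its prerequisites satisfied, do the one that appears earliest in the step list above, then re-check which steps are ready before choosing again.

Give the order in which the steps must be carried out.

(v), (viii), (iii), (vi), (i), (iv), (ii), (vii)

Nothing is required for (v) and (viii). (v) is listed earlier → (v) first.
Next only (viii) has its prerequisites met → (viii).
Next only (iii) has its prerequisites met → (iii).
(vi) is the only step now ready → (vi).
(i), (iv) and (vii) are all available; (i) is listed earlier → (i).
Ready: (iv) and (vii). (iv) is listed earlier → (iv).
Ready: (ii) and (vii). (ii) is listed earlier → (ii).
That leaves (vii) as the only ready step → (vii).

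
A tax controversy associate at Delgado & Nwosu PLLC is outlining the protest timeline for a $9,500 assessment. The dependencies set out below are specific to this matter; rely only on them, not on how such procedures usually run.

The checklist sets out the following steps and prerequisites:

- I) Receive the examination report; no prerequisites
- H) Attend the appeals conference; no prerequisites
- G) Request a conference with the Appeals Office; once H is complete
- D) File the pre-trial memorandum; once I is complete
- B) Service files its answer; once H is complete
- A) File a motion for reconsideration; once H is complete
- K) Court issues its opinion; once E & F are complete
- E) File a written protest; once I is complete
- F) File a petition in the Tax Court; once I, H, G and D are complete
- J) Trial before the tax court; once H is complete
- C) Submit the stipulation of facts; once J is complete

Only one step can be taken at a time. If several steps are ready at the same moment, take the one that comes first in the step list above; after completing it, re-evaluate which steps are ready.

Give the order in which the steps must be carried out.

I and H have no prerequisites; I is listed earlier, so I is first.
D and E now also ready, so the ready set is {H, D, E}; H is listed earlier → H.
G, B, A and J now also ready, so the ready set is {G, D, B, A, E, J}; G is listed earlier → G.
D, B, A, E and J are all available; D is listed earlier → D.
Ready: B, A, E, F and J. B is listed earlier → B.
A, E, F and J are all available; A is listed earlier → A.
Ready: E, F and J. E is listed earlier → E.
Now F and J have their prerequisites met. F is listed earlier, so F next.
K and J are both available; K is listed earlier → K.
That leaves J as the only ready step → J.
C needed J, now all done → C.

I, H, G, D, B, A, E, F, K, J, C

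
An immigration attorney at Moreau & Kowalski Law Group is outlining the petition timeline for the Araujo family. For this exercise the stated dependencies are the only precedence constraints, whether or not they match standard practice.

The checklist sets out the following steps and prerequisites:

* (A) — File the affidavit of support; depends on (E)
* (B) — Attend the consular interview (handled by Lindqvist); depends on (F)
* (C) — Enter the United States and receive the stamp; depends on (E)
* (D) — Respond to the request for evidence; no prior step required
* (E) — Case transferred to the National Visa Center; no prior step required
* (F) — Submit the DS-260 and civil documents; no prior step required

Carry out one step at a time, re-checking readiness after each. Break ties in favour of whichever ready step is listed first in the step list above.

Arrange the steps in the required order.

(D), (E) and (F) have no prerequisites; (D) is listed earlier, so (D) is first.
Now (E) and (F) have their prerequisites met. (E) is listed earlier, so (E) next.
(A) and (C) now also ready, so the ready set is {(A), (C), (F)}; (A) is listed earlier → (A).
Ready: (C) and (F). (C) is listed earlier → (C).
Next only (F) has its prerequisites met → (F).
Next only (B) has its prerequisites met → (B).

(D), (E), (A), (C), (F), (B)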